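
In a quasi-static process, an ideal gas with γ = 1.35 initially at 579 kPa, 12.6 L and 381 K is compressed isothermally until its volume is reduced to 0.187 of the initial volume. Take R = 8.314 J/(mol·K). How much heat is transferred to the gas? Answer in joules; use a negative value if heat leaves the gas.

n = P₁V₁/(RT₁) = 579×12.6/(8.314×381) = 2.30 mol.
Isothermal: T stays 381 K; PV = const ⇒ V₂ = 2.36 L, P₂ = 3100 kPa.
ΔU = 0 (ideal gas, T constant).
W = nRT ln(V₂/V₁) = 2.30×8.314×381×ln(0.187) = -12200 J.
Q = ΔU + W = -12200 J.

-12200 J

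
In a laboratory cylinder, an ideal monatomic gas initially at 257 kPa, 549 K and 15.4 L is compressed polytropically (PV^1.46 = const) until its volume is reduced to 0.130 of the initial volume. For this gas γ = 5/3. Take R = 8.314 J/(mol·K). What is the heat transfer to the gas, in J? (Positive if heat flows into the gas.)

n = P₁V₁/(RT₁) = 257×15.4/(8.314×549) = 0.867 mol.
Polytropic n=1.46: T₂ = T₁(V₁/V₂)^(n−1) = 549×(7.69)^0.46 = 1400 K; P₂ = P₁(V₁/V₂)^n = 5050 kPa.
W = (P₁V₁−P₂V₂)/(n−1) = (257×15.4−5050×2.00)/0.46 = -13400 J.
ΔU = nCvΔT = 0.867×12.5×(1400−549) = 9240 J.
Q = ΔU + W = -4150 J.

-4150 J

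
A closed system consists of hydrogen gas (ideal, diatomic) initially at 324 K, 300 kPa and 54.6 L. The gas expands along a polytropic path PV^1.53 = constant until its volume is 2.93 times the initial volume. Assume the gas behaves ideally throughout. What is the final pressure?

Polytropic n=1.53: T₂ = T₁(V₁/V₂)^(n−1) = 324×(0.341)^0.53 = 183 K; P₂ = P₁(V₁/V₂)^n = 57.9 kPa.

57.9 kPa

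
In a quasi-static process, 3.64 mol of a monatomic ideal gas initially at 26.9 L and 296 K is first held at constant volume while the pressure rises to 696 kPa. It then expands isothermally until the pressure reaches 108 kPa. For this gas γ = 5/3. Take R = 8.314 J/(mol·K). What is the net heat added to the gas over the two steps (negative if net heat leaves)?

P₁ = nRT₁/V₁ = 3.64×8.314×296/26.9 = 333 kPa.
Step 1 — Isochoric: V stays 26.9 L; P/T = const ⇒ T₂ = 619 K, P₂ = 696 kPa.
W = 0 (no volume change).
ΔU = nCvΔT = 3.64×12.5×(619−296) = 14600 J.
Q = ΔU = 14600 J.
State after step 1: P = 696 kPa, V = 26.9 L, T = 619 K.
Step 2 — Isothermal: T stays 619 K; PV = const ⇒ V₂ = 173 L, P₂ = 108 kPa.
ΔU = 0 (ideal gas, T constant).
W = nRT ln(V₂/V₁) = 3.64×8.314×619×ln(6.44) = 34900 J.
Q = ΔU + W = 34900 J.
Net over both steps: W = 34900 J, Q = 49500 J, ΔU = 14600 J.

49500 J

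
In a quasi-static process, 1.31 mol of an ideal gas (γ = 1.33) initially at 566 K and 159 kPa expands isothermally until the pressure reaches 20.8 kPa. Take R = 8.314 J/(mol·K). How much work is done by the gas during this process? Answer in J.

V₁ = nRT₁/P₁ = 1.31×8.314×566/159 = 38.8 L.
Isothermal: T stays 566 K; PV = const ⇒ V₂ = 296 L, P₂ = 20.8 kPa.
W = nRT ln(V₂/V₁) = 1.31×8.314×566×ln(7.64) = 12500 J.

12500 J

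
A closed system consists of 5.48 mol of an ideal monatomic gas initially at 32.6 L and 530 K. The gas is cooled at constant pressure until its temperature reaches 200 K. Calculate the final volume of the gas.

12.3 L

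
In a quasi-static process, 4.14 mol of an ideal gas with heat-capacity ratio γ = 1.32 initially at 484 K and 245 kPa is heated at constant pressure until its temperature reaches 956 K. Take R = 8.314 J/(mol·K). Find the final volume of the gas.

V₁ = nRT₁/P₁ = 4.14×8.314×484/245 = 68.0 L.
Isobaric: P stays 245 kPa; V/T = const ⇒ T₂ = 956 K, V₂ = 134 L.

134 L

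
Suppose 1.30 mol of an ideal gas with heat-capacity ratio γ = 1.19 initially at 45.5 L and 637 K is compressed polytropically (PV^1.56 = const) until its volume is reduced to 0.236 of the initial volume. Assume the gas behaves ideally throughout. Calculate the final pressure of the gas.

1440 kPa

P₁ = nRT₁/V₁ = 1.30×8.314×637/45.5 = 151 kPa.
Polytropic n=1.56: T₂ = T₁(V₁/V₂)^(n−1) = 637×(4.24)^0.56 = 1430 K; P₂ = P₁(V₁/V₂)^n = 1440 kPa.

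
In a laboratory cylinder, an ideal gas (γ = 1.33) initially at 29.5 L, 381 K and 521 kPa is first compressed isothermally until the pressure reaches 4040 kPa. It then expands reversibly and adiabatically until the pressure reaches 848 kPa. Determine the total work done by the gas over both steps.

n = P₁V₁/(RT₁) = 521×29.5/(8.314×381) = 4.85 mol.
Step 1 — Isothermal: T stays 381 K; PV = const ⇒ V₂ = 3.80 L, P₂ = 4040 kPa.
ΔU = 0 (ideal gas, T constant).
W = nRT ln(V₂/V₁) = 4.85×8.314×381×ln(0.129) = -31500 J.
Q = ΔU + W = -31500 J.
State after step 1: P = 4040 kPa, V = 3.80 L, T = 381 K.
Step 2 — Adiabatic: T₂/T₁ = (P₂/P₁)^((γ−1)/γ) ⇒ T₂ = 381×(0.210)^0.248 = 259 K; V₂ = 12.3 L.
ΔU = nCvΔT = 4.85×25.2×(259−381) = -15000 J.
Q = 0 for an adiabatic process, so W = −ΔU = 15000 J.
Net over both steps: W = -16500 J, Q = -31500 J, ΔU = -15000 J.

-16500 J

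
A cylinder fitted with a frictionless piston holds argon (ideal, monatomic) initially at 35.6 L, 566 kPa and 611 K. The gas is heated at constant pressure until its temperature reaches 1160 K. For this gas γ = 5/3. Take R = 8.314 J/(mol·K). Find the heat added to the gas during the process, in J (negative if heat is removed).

45300 J

n = P₁V₁/(RT₁) = 566×35.6/(8.314×611) = 3.97 mol.
Isobaric: P stays 566 kPa; V/T = const ⇒ T₂ = 1160 K, V₂ = 67.6 L.
W = PΔV = 566×(67.6−35.6) kPa·L = 18100 J.
ΔU = nCvΔT = 3.97×12.5×(1160−611) = 27200 J.
Q = ΔU + W = nCpΔT = 45300 J.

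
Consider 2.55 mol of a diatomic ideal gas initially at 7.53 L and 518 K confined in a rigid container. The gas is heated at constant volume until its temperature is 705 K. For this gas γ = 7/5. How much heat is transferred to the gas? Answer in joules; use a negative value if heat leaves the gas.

P₁ = nRT₁/V₁ = 2.55×8.314×518/7.53 = 1460 kPa.
Isochoric: V stays 7.53 L; P/T = const ⇒ T₂ = 705 K, P₂ = 1980 kPa.
W = 0 (no volume change).
ΔU = nCvΔT = 2.55×20.8×(705−518) = 9910 J.
Q = ΔU = 9910 J.

9910 J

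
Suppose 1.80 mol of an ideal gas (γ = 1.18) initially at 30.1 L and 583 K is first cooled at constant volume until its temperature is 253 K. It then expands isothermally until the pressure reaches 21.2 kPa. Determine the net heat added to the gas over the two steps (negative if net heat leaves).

-20700 J

P₁ = nRT₁/V₁ = 1.80×8.314×583/30.1 = 290 kPa.
Step 1 — Isochoric: V stays 30.1 L; P/T = const ⇒ T₂ = 253 K, P₂ = 126 kPa.
W = 0 (no volume change).
ΔU = nCvΔT = 1.80×46.2×(253−583) = -27400 J.
Q = ΔU = -27400 J.
State after step 1: P = 126 kPa, V = 30.1 L, T = 253 K.
Step 2 — Isothermal: T stays 253 K; PV = const ⇒ V₂ = 179 L, P₂ = 21.2 kPa.
ΔU = 0 (ideal gas, T constant).
W = nRT ln(V₂/V₁) = 1.80×8.314×253×ln(5.93) = 6740 J.
Q = ΔU + W = 6740 J.
Net over both steps: W = 6740 J, Q = -20700 J, ΔU = -27400 J.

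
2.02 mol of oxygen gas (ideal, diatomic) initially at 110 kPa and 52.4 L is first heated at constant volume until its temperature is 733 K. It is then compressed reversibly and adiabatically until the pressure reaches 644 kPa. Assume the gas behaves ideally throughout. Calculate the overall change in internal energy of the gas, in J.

26600 J

T₁ = P₁V₁/(nR) = 110×52.4/(2.02×8.314) = 343 K.
Step 1 — Isochoric: V stays 52.4 L; P/T = const ⇒ T₂ = 733 K, P₂ = 235 kPa.
W = 0 (no volume change).
ΔU = nCvΔT = 2.02×20.8×(733−343) = 16400 J.
Q = ΔU = 16400 J.
State after step 1: P = 235 kPa, V = 52.4 L, T = 733 K.
Step 2 — Adiabatic: T₂/T₁ = (P₂/P₁)^((γ−1)/γ) ⇒ T₂ = 733×(2.74)^0.286 = 978 K; V₂ = 25.5 L.
ΔU = nCvΔT = 2.02×20.8×(978−733) = 10300 J.
Q = 0 for an adiabatic process, so W = −ΔU = -10300 J.
Net over both steps: W = -10300 J, Q = 16400 J, ΔU = 26600 J.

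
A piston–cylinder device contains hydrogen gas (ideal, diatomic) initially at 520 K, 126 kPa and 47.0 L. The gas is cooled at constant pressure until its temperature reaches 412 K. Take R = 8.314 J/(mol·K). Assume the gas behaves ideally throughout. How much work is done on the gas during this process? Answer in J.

n = P₁V₁/(RT₁) = 126×47.0/(8.314×520) = 1.37 mol.
Isobaric: P stays 126 kPa; V/T = const ⇒ T₂ = 412 K, V₂ = 37.2 L.
W = PΔV = 126×(37.2−47.0) kPa·L = -1230 J.
Work done on the gas = −W_by = 1230 J.

1230 J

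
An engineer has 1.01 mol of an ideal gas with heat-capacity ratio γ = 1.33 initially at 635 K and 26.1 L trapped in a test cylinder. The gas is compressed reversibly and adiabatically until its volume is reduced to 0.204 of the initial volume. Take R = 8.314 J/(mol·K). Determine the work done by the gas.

-11100 J

P₁ = nRT₁/V₁ = 1.01×8.314×635/26.1 = 204 kPa.
Adiabatic: TV^(γ−1) = const ⇒ T₂ = 635×(4.90)^0.330 = 1070 K; PV^γ = const ⇒ P₂ = 1690 kPa.
ΔU = nCvΔT = 1.01×25.2×(1070−635) = 11100 J.
Q = 0 for an adiabatic process, so W = −ΔU = -11100 J.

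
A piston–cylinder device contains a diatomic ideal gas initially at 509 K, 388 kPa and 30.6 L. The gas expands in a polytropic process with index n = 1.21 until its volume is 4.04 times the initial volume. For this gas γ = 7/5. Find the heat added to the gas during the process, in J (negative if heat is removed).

n = P₁V₁/(RT₁) = 388×30.6/(8.314×509) = 2.81 mol.
Polytropic n=1.21: T₂ = T₁(V₁/V₂)^(n−1) = 509×(0.248)^0.21 = 380 K; P₂ = P₁(V₁/V₂)^n = 71.6 kPa.
W = (P₁V₁−P₂V₂)/(n−1) = (388×30.6−71.6×124)/0.21 = 14400 J.
ΔU = nCvΔT = 2.81×20.8×(380−509) = -7540 J.
Q = ΔU + W = 6820 J.

6820 J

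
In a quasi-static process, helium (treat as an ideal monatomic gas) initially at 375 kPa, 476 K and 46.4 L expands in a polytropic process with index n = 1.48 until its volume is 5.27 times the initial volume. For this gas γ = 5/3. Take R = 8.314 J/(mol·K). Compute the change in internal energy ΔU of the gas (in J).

n = P₁V₁/(RT₁) = 375×46.4/(8.314×476) = 4.40 mol.
Polytropic n=1.48: T₂ = T₁(V₁/V₂)^(n−1) = 476×(0.190)^0.48 = 214 K; P₂ = P₁(V₁/V₂)^n = 32.0 kPa.
For an ideal gas ΔU = nCvΔT with Cv = (3/2)R = 12.5 J/(mol·K).
ΔU = 4.40×12.5×(214−476) = -14300 J.

-14300 J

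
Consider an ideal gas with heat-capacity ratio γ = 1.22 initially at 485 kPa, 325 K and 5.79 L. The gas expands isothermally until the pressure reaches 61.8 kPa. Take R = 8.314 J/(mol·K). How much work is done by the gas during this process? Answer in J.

n = P₁V₁/(RT₁) = 485×5.79/(8.314×325) = 1.04 mol.
Isothermal: T stays 325 K; PV = const ⇒ V₂ = 45.4 L, P₂ = 61.8 kPa.
W = nRT ln(V₂/V₁) = 1.04×8.314×325×ln(7.85) = 5790 J.

5790 J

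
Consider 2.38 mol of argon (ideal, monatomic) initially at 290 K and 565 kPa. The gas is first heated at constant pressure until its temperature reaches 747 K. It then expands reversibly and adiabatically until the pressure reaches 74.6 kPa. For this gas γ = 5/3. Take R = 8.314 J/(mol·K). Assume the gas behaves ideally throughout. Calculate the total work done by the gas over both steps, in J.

21300 J

V₁ = nRT₁/P₁ = 2.38×8.314×290/565 = 10.2 L.
Step 1 — Isobaric: P stays 565 kPa; V/T = const ⇒ T₂ = 747 K, V₂ = 26.2 L.
W = PΔV = 565×(26.2−10.2) kPa·L = 9040 J.
ΔU = nCvΔT = 2.38×12.5×(747−290) = 13600 J.
Q = ΔU + W = nCpΔT = 22600 J.
State after step 1: P = 565 kPa, V = 26.2 L, T = 747 K.
Step 2 — Adiabatic: T₂/T₁ = (P₂/P₁)^((γ−1)/γ) ⇒ T₂ = 747×(0.132)^0.400 = 332 K; V₂ = 88.2 L.
ΔU = nCvΔT = 2.38×12.5×(332−747) = -12300 J.
Q = 0 for an adiabatic process, so W = −ΔU = 12300 J.
Net over both steps: W = 21300 J, Q = 22600 J, ΔU = 1260 J.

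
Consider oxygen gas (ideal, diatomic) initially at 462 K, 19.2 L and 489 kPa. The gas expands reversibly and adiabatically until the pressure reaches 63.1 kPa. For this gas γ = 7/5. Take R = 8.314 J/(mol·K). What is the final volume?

82.9 L

Adiabatic: T₂/T₁ = (P₂/P₁)^((γ−1)/γ) ⇒ T₂ = 462×(0.129)^0.286 = 257 K; V₂ = 82.9 L.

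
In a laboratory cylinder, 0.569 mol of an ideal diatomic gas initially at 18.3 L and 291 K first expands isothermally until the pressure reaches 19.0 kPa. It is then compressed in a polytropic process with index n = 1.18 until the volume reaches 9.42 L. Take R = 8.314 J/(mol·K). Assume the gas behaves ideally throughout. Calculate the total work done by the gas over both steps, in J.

-1500 J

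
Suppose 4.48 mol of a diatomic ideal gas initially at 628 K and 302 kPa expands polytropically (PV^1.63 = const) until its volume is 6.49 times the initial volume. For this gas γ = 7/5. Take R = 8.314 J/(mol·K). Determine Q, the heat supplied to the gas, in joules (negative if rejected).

-14800 J

V₁ = nRT₁/P₁ = 4.48×8.314×628/302 = 77.5 L.
Polytropic n=1.63: T₂ = T₁(V₁/V₂)^(n−1) = 628×(0.154)^0.63 = 193 K; P₂ = P₁(V₁/V₂)^n = 14.3 kPa.
W = (P₁V₁−P₂V₂)/(n−1) = (302×77.5−14.3×503)/0.63 = 25700 J.
ΔU = nCvΔT = 4.48×20.8×(193−628) = -40500 J.
Q = ΔU + W = -14800 J.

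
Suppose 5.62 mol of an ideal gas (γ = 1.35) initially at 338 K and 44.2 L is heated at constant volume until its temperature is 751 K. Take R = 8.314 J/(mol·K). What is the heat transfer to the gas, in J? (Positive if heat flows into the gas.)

P₁ = nRT₁/V₁ = 5.62×8.314×338/44.2 = 357 kPa.
Isochoric: V stays 44.2 L; P/T = const ⇒ T₂ = 751 K, P₂ = 794 kPa.
W = 0 (no volume change).
ΔU = nCvΔT = 5.62×23.8×(751−338) = 55100 J.
Q = ΔU = 55100 J.

55100 J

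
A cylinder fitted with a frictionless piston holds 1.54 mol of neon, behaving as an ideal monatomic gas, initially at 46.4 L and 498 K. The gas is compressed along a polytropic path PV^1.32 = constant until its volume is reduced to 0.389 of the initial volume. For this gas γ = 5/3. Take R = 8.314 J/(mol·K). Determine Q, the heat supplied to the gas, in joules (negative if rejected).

-3650 J

P₁ = nRT₁/V₁ = 1.54×8.314×498/46.4 = 137 kPa.
Polytropic n=1.32: T₂ = T₁(V₁/V₂)^(n−1) = 498×(2.57)^0.32 = 674 K; P₂ = P₁(V₁/V₂)^n = 478 kPa.
W = (P₁V₁−P₂V₂)/(n−1) = (137×46.4−478×18.0)/0.32 = -7030 J.
ΔU = nCvΔT = 1.54×12.5×(674−498) = 3370 J.
Q = ΔU + W = -3650 J.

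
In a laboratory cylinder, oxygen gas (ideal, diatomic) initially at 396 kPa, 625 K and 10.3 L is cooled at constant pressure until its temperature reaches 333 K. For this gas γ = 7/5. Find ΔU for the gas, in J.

-4760 J

n = P₁V₁/(RT₁) = 396×10.3/(8.314×625) = 0.785 mol.
Isobaric: P stays 396 kPa; V/T = const ⇒ T₂ = 333 K, V₂ = 5.49 L.
For an ideal gas ΔU = nCvΔT with Cv = (5/2)R = 20.8 J/(mol·K).
ΔU = 0.785×20.8×(333−625) = -4760 J.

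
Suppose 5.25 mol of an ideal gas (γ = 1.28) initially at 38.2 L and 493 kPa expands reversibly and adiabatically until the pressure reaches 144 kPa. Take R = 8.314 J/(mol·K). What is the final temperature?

T₁ = P₁V₁/(nR) = 493×38.2/(5.25×8.314) = 431 K.
Adiabatic: T₂/T₁ = (P₂/P₁)^((γ−1)/γ) ⇒ T₂ = 431×(0.292)^0.219 = 330 K; V₂ = 99.9 L.

330 K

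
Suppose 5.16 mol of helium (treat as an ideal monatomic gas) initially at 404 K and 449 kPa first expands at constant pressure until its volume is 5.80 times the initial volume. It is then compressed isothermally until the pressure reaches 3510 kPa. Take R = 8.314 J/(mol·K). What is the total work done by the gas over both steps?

V₁ = nRT₁/P₁ = 5.16×8.314×404/449 = 38.6 L.
Step 1 — Isobaric: P stays 449 kPa; V/T = const ⇒ T₂ = 2340 K, V₂ = 224 L.
W = PΔV = 449×(224−38.6) kPa·L = 83200 J.
ΔU = nCvΔT = 5.16×12.5×(2340−404) = 125000 J.
Q = ΔU + W = nCpΔT = 208000 J.
State after step 1: P = 449 kPa, V = 224 L, T = 2340 K.
Step 2 — Isothermal: T stays 2340 K; PV = const ⇒ V₂ = 28.6 L, P₂ = 3510 kPa.
ΔU = 0 (ideal gas, T constant).
W = nRT ln(V₂/V₁) = 5.16×8.314×2340×ln(0.128) = -207000 J.
Q = ΔU + W = -207000 J.
Net over both steps: W = -124000 J, Q = 1270 J, ΔU = 125000 J.

-124000 J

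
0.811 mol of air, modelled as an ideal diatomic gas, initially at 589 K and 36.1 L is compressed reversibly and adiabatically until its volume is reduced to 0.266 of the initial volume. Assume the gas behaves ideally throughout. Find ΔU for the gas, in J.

6930 J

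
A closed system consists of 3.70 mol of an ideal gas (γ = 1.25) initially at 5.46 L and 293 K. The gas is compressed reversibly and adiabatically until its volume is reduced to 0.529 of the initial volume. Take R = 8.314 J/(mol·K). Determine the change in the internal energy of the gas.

P₁ = nRT₁/V₁ = 3.70×8.314×293/5.46 = 1650 kPa.
Adiabatic: TV^(γ−1) = const ⇒ T₂ = 293×(1.89)^0.250 = 344 K; PV^γ = const ⇒ P₂ = 3660 kPa.
For an ideal gas ΔU = nCvΔT with Cv = R/(γ−1) = 33.3 J/(mol·K).
ΔU = 3.70×33.3×(344−293) = 6220 J.

6220 J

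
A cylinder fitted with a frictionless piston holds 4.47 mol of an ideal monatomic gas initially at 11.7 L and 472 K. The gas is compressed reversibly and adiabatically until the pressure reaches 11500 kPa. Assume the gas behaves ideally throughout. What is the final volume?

P₁ = nRT₁/V₁ = 4.47×8.314×472/11.7 = 1500 kPa.
Adiabatic: T₂/T₁ = (P₂/P₁)^((γ−1)/γ) ⇒ T₂ = 472×(7.67)^0.400 = 1070 K; V₂ = 3.45 L.

3.45 L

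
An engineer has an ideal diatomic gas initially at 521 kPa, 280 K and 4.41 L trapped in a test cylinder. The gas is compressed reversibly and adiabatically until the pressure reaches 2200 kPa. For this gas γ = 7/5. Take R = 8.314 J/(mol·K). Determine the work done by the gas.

n = P₁V₁/(RT₁) = 521×4.41/(8.314×280) = 0.987 mol.
Adiabatic: T₂/T₁ = (P₂/P₁)^((γ−1)/γ) ⇒ T₂ = 280×(4.22)^0.286 = 423 K; V₂ = 1.58 L.
ΔU = nCvΔT = 0.987×20.8×(423−280) = 2920 J.
Q = 0 for an adiabatic process, so W = −ΔU = -2920 J.

-2920 J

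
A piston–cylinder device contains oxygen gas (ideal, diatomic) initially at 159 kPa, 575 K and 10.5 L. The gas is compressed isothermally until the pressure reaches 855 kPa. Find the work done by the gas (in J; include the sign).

-2810 J

n = P₁V₁/(RT₁) = 159×10.5/(8.314×575) = 0.349 mol.
Isothermal: T stays 575 K; PV = const ⇒ V₂ = 1.95 L, P₂ = 855 kPa.
W = nRT ln(V₂/V₁) = 0.349×8.314×575×ln(0.186) = -2810 J.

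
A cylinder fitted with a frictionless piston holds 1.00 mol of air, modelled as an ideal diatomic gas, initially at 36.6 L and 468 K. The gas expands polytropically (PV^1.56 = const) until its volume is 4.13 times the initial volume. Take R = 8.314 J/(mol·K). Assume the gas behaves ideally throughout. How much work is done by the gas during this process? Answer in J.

P₁ = nRT₁/V₁ = 1.00×8.314×468/36.6 = 106 kPa.
Polytropic n=1.56: T₂ = T₁(V₁/V₂)^(n−1) = 468×(0.242)^0.56 = 212 K; P₂ = P₁(V₁/V₂)^n = 11.6 kPa.
W = (P₁V₁−P₂V₂)/(n−1) = (106×36.6−11.6×151)/0.56 = 3810 J.

3810 J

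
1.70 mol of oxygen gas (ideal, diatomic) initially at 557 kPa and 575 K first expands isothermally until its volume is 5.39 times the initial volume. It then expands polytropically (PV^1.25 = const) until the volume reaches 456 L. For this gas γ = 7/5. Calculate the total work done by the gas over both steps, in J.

25200 J

V₁ = nRT₁/P₁ = 1.70×8.314×575/557 = 14.6 L.
Step 1 — Isothermal: T stays 575 K; PV = const ⇒ V₂ = 78.6 L, P₂ = 103 kPa.
ΔU = 0 (ideal gas, T constant).
W = nRT ln(V₂/V₁) = 1.70×8.314×575×ln(5.39) = 13700 J.
Q = ΔU + W = 13700 J.
State after step 1: P = 103 kPa, V = 78.6 L, T = 575 K.
Step 2 — Polytropic n=1.25: T₂ = T₁(V₁/V₂)^(n−1) = 575×(0.172)^0.25 = 371 K; P₂ = P₁(V₁/V₂)^n = 11.5 kPa.
W = (P₁V₁−P₂V₂)/(n−1) = (103×78.6−11.5×456)/0.25 = 11600 J.
ΔU = nCvΔT = 1.70×20.8×(371−575) = -7220 J.
Q = ΔU + W = 4330 J.
Net over both steps: W = 25200 J, Q = 18000 J, ΔU = -7220 J.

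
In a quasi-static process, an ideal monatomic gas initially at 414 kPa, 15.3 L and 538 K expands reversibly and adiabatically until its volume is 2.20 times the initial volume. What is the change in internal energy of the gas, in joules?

n = P₁V₁/(RT₁) = 414×15.3/(8.314×538) = 1.42 mol.
Adiabatic: TV^(γ−1) = const ⇒ T₂ = 538×(0.455)^0.667 = 318 K; PV^γ = const ⇒ P₂ = 111 kPa.
For an ideal gas ΔU = nCvΔT with Cv = (3/2)R = 12.5 J/(mol·K).
ΔU = 1.42×12.5×(318−538) = -3880 J.

-3880 J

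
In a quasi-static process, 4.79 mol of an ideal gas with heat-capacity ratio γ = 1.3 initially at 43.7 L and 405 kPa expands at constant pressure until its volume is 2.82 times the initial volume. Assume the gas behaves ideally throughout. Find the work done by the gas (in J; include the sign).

32200 J

T₁ = P₁V₁/(nR) = 405×43.7/(4.79×8.314) = 444 K.
Isobaric: P stays 405 kPa; V/T = const ⇒ T₂ = 1250 K, V₂ = 123 L.
W = PΔV = 405×(123−43.7) kPa·L = 32200 J.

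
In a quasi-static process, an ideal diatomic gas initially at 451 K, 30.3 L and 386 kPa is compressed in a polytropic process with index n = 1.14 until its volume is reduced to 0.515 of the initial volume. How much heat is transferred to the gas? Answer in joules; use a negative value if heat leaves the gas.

-5290 J

n = P₁V₁/(RT₁) = 386×30.3/(8.314×451) = 3.12 mol.
Polytropic n=1.14: T₂ = T₁(V₁/V₂)^(n−1) = 451×(1.94)^0.14 = 495 K; P₂ = P₁(V₁/V₂)^n = 822 kPa.
W = (P₁V₁−P₂V₂)/(n−1) = (386×30.3−822×15.6)/0.14 = -8130 J.
ΔU = nCvΔT = 3.12×20.8×(495−451) = 2850 J.
Q = ΔU + W = -5290 J.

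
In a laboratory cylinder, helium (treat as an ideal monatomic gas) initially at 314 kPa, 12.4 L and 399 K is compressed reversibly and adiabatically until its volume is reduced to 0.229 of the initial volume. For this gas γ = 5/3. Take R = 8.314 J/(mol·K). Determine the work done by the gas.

-9760 J

n = P₁V₁/(RT₁) = 314×12.4/(8.314×399) = 1.17 mol.
Adiabatic: TV^(γ−1) = const ⇒ T₂ = 399×(4.37)^0.667 = 1070 K; PV^γ = const ⇒ P₂ = 3660 kPa.
ΔU = nCvΔT = 1.17×12.5×(1070−399) = 9760 J.
Q = 0 for an adiabatic process, so W = −ΔU = -9760 J.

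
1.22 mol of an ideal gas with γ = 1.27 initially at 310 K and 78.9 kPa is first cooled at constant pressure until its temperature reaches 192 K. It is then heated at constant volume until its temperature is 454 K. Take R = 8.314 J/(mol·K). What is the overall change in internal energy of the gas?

5410 J

V₁ = nRT₁/P₁ = 1.22×8.314×310/78.9 = 39.9 L.
Step 1 — Isobaric: P stays 78.9 kPa; V/T = const ⇒ T₂ = 192 K, V₂ = 24.7 L.
W = PΔV = 78.9×(24.7−39.9) kPa·L = -1200 J.
ΔU = nCvΔT = 1.22×30.8×(192−310) = -4430 J.
Q = ΔU + W = nCpΔT = -5630 J.
State after step 1: P = 78.9 kPa, V = 24.7 L, T = 192 K.
Step 2 — Isochoric: V stays 24.7 L; P/T = const ⇒ T₂ = 454 K, P₂ = 187 kPa.
W = 0 (no volume change).
ΔU = nCvΔT = 1.22×30.8×(454−192) = 9840 J.
Q = ΔU = 9840 J.
Net over both steps: W = -1200 J, Q = 4210 J, ΔU = 5410 J.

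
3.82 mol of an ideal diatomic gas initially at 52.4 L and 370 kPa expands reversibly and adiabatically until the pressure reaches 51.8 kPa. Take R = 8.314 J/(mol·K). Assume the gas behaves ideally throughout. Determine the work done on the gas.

-20800 J

T₁ = P₁V₁/(nR) = 370×52.4/(3.82×8.314) = 610 K.
Adiabatic: T₂/T₁ = (P₂/P₁)^((γ−1)/γ) ⇒ T₂ = 610×(0.140)^0.286 = 348 K; V₂ = 213 L.
ΔU = nCvΔT = 3.82×20.8×(348−610) = -20800 J.
Q = 0 for an adiabatic process, so W = −ΔU = 20800 J.
Work done on the gas = −W_by = -20800 J.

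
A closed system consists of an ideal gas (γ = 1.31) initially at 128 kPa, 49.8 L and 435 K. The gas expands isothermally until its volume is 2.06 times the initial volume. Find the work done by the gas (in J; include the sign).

n = P₁V₁/(RT₁) = 128×49.8/(8.314×435) = 1.76 mol.
Isothermal: T stays 435 K; PV = const ⇒ V₂ = 103 L, P₂ = 62.1 kPa.
W = nRT ln(V₂/V₁) = 1.76×8.314×435×ln(2.06) = 4610 J.

4610 J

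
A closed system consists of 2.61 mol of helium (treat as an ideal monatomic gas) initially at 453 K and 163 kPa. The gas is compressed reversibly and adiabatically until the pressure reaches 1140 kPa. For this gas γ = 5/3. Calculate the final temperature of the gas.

V₁ = nRT₁/P₁ = 2.61×8.314×453/163 = 60.3 L.
Adiabatic: T₂/T₁ = (P₂/P₁)^((γ−1)/γ) ⇒ T₂ = 453×(6.99)^0.400 = 986 K; V₂ = 18.8 L.

986 K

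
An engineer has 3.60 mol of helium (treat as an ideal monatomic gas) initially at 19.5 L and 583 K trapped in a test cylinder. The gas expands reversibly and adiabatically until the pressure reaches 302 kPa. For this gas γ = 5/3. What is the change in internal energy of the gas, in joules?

P₁ = nRT₁/V₁ = 3.60×8.314×583/19.5 = 895 kPa.
Adiabatic: T₂/T₁ = (P₂/P₁)^((γ−1)/γ) ⇒ T₂ = 583×(0.337)^0.400 = 378 K; V₂ = 37.4 L.
For an ideal gas ΔU = nCvΔT with Cv = (3/2)R = 12.5 J/(mol·K).
ΔU = 3.60×12.5×(378−583) = -9220 J.

-9220 J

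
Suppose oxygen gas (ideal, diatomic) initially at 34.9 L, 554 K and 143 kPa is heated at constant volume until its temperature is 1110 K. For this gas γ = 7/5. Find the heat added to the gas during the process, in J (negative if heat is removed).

n = P₁V₁/(RT₁) = 143×34.9/(8.314×554) = 1.08 mol.
Isochoric: V stays 34.9 L; P/T = const ⇒ T₂ = 1110 K, P₂ = 287 kPa.
W = 0 (no volume change).
ΔU = nCvΔT = 1.08×20.8×(1110−554) = 12500 J.
Q = ΔU = 12500 J.

12500 J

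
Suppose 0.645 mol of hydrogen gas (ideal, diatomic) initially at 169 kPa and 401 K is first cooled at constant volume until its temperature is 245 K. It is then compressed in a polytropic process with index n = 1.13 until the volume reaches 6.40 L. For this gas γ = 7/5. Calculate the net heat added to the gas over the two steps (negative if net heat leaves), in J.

V₁ = nRT₁/P₁ = 0.645×8.314×401/169 = 12.7 L.
Step 1 — Isochoric: V stays 12.7 L; P/T = const ⇒ T₂ = 245 K, P₂ = 103 kPa.
W = 0 (no volume change).
ΔU = nCvΔT = 0.645×20.8×(245−401) = -2090 J.
Q = ΔU = -2090 J.
State after step 1: P = 103 kPa, V = 12.7 L, T = 245 K.
Step 2 — Polytropic n=1.13: T₂ = T₁(V₁/V₂)^(n−1) = 245×(1.99)^0.13 = 268 K; P₂ = P₁(V₁/V₂)^n = 224 kPa.
W = (P₁V₁−P₂V₂)/(n−1) = (103×12.7−224×6.40)/0.13 = -944 J.
ΔU = nCvΔT = 0.645×20.8×(268−245) = 307 J.
Q = ΔU + W = -637 J.
Net over both steps: W = -944 J, Q = -2730 J, ΔU = -1780 J.

-2730 J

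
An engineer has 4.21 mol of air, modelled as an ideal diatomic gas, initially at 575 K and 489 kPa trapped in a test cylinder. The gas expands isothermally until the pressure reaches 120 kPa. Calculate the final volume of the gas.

168 L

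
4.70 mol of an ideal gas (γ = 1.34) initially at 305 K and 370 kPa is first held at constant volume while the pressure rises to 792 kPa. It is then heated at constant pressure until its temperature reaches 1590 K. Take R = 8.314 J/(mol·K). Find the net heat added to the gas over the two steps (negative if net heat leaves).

184000 J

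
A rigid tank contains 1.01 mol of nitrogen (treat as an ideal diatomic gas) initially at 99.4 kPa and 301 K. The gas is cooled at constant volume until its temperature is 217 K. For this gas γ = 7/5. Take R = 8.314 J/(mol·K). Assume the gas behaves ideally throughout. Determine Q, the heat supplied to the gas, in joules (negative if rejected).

-1760 J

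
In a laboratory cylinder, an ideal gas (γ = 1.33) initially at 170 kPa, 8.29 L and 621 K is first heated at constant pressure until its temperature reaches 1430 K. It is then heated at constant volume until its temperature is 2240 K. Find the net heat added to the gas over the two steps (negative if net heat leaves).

n = P₁V₁/(RT₁) = 170×8.29/(8.314×621) = 0.273 mol.
Step 1 — Isobaric: P stays 170 kPa; V/T = const ⇒ T₂ = 1430 K, V₂ = 19.1 L.
W = PΔV = 170×(19.1−8.29) kPa·L = 1840 J.
ΔU = nCvΔT = 0.273×25.2×(1430−621) = 5560 J.
Q = ΔU + W = nCpΔT = 7400 J.
State after step 1: P = 170 kPa, V = 19.1 L, T = 1430 K.
Step 2 — Isochoric: V stays 19.1 L; P/T = const ⇒ T₂ = 2240 K, P₂ = 266 kPa.
W = 0 (no volume change).
ΔU = nCvΔT = 0.273×25.2×(2240−1430) = 5570 J.
Q = ΔU = 5570 J.
Net over both steps: W = 1840 J, Q = 13000 J, ΔU = 11100 J.

13000 J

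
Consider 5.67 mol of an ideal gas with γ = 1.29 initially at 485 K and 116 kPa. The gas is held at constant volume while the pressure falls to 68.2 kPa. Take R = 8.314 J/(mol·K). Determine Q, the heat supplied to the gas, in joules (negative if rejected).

V₁ = nRT₁/P₁ = 5.67×8.314×485/116 = 197 L.
Isochoric: V stays 197 L; P/T = const ⇒ T₂ = 285 K, P₂ = 68.2 kPa.
W = 0 (no volume change).
ΔU = nCvΔT = 5.67×28.7×(285−485) = -32500 J.
Q = ΔU = -32500 J.

-32500 J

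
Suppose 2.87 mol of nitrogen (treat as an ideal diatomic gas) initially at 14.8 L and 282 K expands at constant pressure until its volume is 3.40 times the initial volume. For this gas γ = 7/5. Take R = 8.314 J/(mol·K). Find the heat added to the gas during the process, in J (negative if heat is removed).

56500 J

P₁ = nRT₁/V₁ = 2.87×8.314×282/14.8 = 455 kPa.
Isobaric: P stays 455 kPa; V/T = const ⇒ T₂ = 959 K, V₂ = 50.3 L.
W = PΔV = 455×(50.3−14.8) kPa·L = 16100 J.
ΔU = nCvΔT = 2.87×20.8×(959−282) = 40400 J.
Q = ΔU + W = nCpΔT = 56500 J.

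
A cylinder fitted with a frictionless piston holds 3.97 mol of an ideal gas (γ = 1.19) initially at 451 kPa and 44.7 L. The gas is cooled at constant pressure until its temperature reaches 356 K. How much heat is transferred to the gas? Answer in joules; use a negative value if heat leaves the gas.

T₁ = P₁V₁/(nR) = 451×44.7/(3.97×8.314) = 611 K.
Isobaric: P stays 451 kPa; V/T = const ⇒ T₂ = 356 K, V₂ = 26.1 L.
W = PΔV = 451×(26.1−44.7) kPa·L = -8410 J.
ΔU = nCvΔT = 3.97×43.8×(356−611) = -44300 J.
Q = ΔU + W = nCpΔT = -52700 J.

-52700 J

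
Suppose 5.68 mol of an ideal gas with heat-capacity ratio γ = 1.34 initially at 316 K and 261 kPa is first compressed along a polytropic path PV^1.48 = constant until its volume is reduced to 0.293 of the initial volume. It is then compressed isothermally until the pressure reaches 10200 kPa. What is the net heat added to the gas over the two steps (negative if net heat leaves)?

V₁ = nRT₁/P₁ = 5.68×8.314×316/261 = 57.2 L.
Step 1 — Polytropic n=1.48: T₂ = T₁(V₁/V₂)^(n−1) = 316×(3.41)^0.48 = 570 K; P₂ = P₁(V₁/V₂)^n = 1610 kPa.
W = (P₁V₁−P₂V₂)/(n−1) = (261×57.2−1610×16.8)/0.48 = -25000 J.
ΔU = nCvΔT = 5.68×24.5×(570−316) = 35200 J.
Q = ΔU + W = 10300 J.
State after step 1: P = 1610 kPa, V = 16.8 L, T = 570 K.
Step 2 — Isothermal: T stays 570 K; PV = const ⇒ V₂ = 2.64 L, P₂ = 10200 kPa.
ΔU = 0 (ideal gas, T constant).
W = nRT ln(V₂/V₁) = 5.68×8.314×570×ln(0.157) = -49700 J.
Q = ΔU + W = -49700 J.
Net over both steps: W = -74700 J, Q = -39500 J, ΔU = 35200 J.

-39500 J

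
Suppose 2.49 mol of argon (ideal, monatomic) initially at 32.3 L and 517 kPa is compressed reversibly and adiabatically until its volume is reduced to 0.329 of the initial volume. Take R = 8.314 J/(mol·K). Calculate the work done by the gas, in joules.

-27500 J

T₁ = P₁V₁/(nR) = 517×32.3/(2.49×8.314) = 807 K.
Adiabatic: TV^(γ−1) = const ⇒ T₂ = 807×(3.04)^0.667 = 1690 K; PV^γ = const ⇒ P₂ = 3300 kPa.
ΔU = nCvΔT = 2.49×12.5×(1690−807) = 27500 J.
Q = 0 for an adiabatic process, so W = −ΔU = -27500 J.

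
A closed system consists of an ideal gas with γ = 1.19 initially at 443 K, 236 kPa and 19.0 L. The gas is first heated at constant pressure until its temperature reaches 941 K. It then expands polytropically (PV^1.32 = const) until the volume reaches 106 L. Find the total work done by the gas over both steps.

n = P₁V₁/(RT₁) = 236×19.0/(8.314×443) = 1.22 mol.
Step 1 — Isobaric: P stays 236 kPa; V/T = const ⇒ T₂ = 941 K, V₂ = 40.4 L.
W = PΔV = 236×(40.4−19.0) kPa·L = 5040 J.
ΔU = nCvΔT = 1.22×43.8×(941−443) = 26500 J.
Q = ΔU + W = nCpΔT = 31600 J.
State after step 1: P = 236 kPa, V = 40.4 L, T = 941 K.
Step 2 — Polytropic n=1.32: T₂ = T₁(V₁/V₂)^(n−1) = 941×(0.381)^0.32 = 691 K; P₂ = P₁(V₁/V₂)^n = 66.0 kPa.
W = (P₁V₁−P₂V₂)/(n−1) = (236×40.4−66.0×106)/0.32 = 7910 J.
ΔU = nCvΔT = 1.22×43.8×(691−941) = -13300 J.
Q = ΔU + W = -5410 J.
Net over both steps: W = 13000 J, Q = 26200 J, ΔU = 13200 J.

13000 J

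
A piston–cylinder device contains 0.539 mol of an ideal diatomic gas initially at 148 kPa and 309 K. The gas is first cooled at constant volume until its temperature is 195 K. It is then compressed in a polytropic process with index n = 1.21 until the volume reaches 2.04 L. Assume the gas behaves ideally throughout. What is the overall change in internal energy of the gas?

-454 J

V₁ = nRT₁/P₁ = 0.539×8.314×309/148 = 9.36 L.
Step 1 — Isochoric: V stays 9.36 L; P/T = const ⇒ T₂ = 195 K, P₂ = 93.4 kPa.
W = 0 (no volume change).
ΔU = nCvΔT = 0.539×20.8×(195−309) = -1280 J.
Q = ΔU = -1280 J.
State after step 1: P = 93.4 kPa, V = 9.36 L, T = 195 K.
Step 2 — Polytropic n=1.21: T₂ = T₁(V₁/V₂)^(n−1) = 195×(4.59)^0.21 = 268 K; P₂ = P₁(V₁/V₂)^n = 590 kPa.
W = (P₁V₁−P₂V₂)/(n−1) = (93.4×9.36−590×2.04)/0.21 = -1570 J.
ΔU = nCvΔT = 0.539×20.8×(268−195) = 823 J.
Q = ΔU + W = -745 J.
Net over both steps: W = -1570 J, Q = -2020 J, ΔU = -454 J.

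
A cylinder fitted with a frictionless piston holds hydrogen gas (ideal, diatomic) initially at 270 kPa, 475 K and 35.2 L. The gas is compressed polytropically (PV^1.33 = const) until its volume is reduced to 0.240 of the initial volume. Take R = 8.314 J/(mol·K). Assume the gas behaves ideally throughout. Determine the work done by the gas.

-17300 J

n = P₁V₁/(RT₁) = 270×35.2/(8.314×475) = 2.41 mol.
Polytropic n=1.33: T₂ = T₁(V₁/V₂)^(n−1) = 475×(4.17)^0.33 = 761 K; P₂ = P₁(V₁/V₂)^n = 1800 kPa.
W = (P₁V₁−P₂V₂)/(n−1) = (270×35.2−1800×8.45)/0.33 = -17300 J.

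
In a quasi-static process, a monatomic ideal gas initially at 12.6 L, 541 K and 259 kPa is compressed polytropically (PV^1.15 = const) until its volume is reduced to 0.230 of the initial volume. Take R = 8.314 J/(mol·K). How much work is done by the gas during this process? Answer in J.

-5370 J

n = P₁V₁/(RT₁) = 259×12.6/(8.314×541) = 0.726 mol.
Polytropic n=1.15: T₂ = T₁(V₁/V₂)^(n−1) = 541×(4.35)^0.15 = 674 K; P₂ = P₁(V₁/V₂)^n = 1400 kPa.
W = (P₁V₁−P₂V₂)/(n−1) = (259×12.6−1400×2.90)/0.15 = -5370 J.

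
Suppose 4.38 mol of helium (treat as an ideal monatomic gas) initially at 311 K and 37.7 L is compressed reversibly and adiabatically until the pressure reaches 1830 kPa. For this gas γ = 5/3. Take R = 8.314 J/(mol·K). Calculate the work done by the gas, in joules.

-18000 J

P₁ = nRT₁/V₁ = 4.38×8.314×311/37.7 = 300 kPa.
Adiabatic: T₂/T₁ = (P₂/P₁)^((γ−1)/γ) ⇒ T₂ = 311×(6.09)^0.400 = 641 K; V₂ = 12.7 L.
ΔU = nCvΔT = 4.38×12.5×(641−311) = 18000 J.
Q = 0 for an adiabatic process, so W = −ΔU = -18000 J.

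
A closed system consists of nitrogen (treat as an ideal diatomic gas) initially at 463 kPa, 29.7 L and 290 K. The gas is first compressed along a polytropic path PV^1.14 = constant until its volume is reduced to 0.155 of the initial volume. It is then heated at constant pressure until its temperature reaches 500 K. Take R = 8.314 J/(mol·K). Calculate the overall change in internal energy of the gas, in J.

n = P₁V₁/(RT₁) = 463×29.7/(8.314×290) = 5.70 mol.
Step 1 — Polytropic n=1.14: T₂ = T₁(V₁/V₂)^(n−1) = 290×(6.45)^0.14 = 376 K; P₂ = P₁(V₁/V₂)^n = 3880 kPa.
W = (P₁V₁−P₂V₂)/(n−1) = (463×29.7−3880×4.60)/0.14 = -29300 J.
ΔU = nCvΔT = 5.70×20.8×(376−290) = 10300 J.
Q = ΔU + W = -19000 J.
State after step 1: P = 3880 kPa, V = 4.60 L, T = 376 K.
Step 2 — Isobaric: P stays 3880 kPa; V/T = const ⇒ T₂ = 500 K, V₂ = 6.11 L.
W = PΔV = 3880×(6.11−4.60) kPa·L = 5860 J.
ΔU = nCvΔT = 5.70×20.8×(500−376) = 14600 J.
Q = ΔU + W = nCpΔT = 20500 J.
Net over both steps: W = -23400 J, Q = 1460 J, ΔU = 24900 J.

24900 J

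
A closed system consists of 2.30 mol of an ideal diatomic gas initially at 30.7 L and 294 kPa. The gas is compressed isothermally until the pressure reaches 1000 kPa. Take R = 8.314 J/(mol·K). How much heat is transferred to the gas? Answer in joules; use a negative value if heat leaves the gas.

-11000 J

T₁ = P₁V₁/(nR) = 294×30.7/(2.30×8.314) = 472 K.
Isothermal: T stays 472 K; PV = const ⇒ V₂ = 9.03 L, P₂ = 1000 kPa.
ΔU = 0 (ideal gas, T constant).
W = nRT ln(V₂/V₁) = 2.30×8.314×472×ln(0.294) = -11000 J.
Q = ΔU + W = -11000 J.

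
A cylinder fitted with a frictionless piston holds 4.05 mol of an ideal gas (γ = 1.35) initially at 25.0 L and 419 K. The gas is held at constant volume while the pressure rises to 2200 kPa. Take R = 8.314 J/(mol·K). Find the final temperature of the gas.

P₁ = nRT₁/V₁ = 4.05×8.314×419/25.0 = 564 kPa.
Isochoric: V stays 25.0 L; P/T = const ⇒ T₂ = 1630 K, P₂ = 2200 kPa.

1630 K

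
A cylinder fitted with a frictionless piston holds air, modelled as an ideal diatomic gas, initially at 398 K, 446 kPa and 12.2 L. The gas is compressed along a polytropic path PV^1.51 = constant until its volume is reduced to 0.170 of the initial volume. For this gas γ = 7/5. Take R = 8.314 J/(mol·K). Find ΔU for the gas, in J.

20000 J

n = P₁V₁/(RT₁) = 446×12.2/(8.314×398) = 1.64 mol.
Polytropic n=1.51: T₂ = T₁(V₁/V₂)^(n−1) = 398×(5.88)^0.51 = 983 K; P₂ = P₁(V₁/V₂)^n = 6480 kPa.
For an ideal gas ΔU = nCvΔT with Cv = (5/2)R = 20.8 J/(mol·K).
ΔU = 1.64×20.8×(983−398) = 20000 J.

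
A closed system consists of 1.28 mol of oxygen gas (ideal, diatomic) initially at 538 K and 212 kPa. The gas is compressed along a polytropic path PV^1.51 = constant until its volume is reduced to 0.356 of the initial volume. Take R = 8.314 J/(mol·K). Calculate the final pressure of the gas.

V₁ = nRT₁/P₁ = 1.28×8.314×538/212 = 27.0 L.
Polytropic n=1.51: T₂ = T₁(V₁/V₂)^(n−1) = 538×(2.81)^0.51 = 911 K; P₂ = P₁(V₁/V₂)^n = 1010 kPa.

1010 kPa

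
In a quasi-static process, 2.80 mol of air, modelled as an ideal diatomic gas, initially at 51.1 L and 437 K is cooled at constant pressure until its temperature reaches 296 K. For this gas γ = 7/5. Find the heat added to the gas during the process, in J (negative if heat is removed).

-11500 J

P₁ = nRT₁/V₁ = 2.80×8.314×437/51.1 = 199 kPa.
Isobaric: P stays 199 kPa; V/T = const ⇒ T₂ = 296 K, V₂ = 34.6 L.
W = PΔV = 199×(34.6−51.1) kPa·L = -3280 J.
ΔU = nCvΔT = 2.80×20.8×(296−437) = -8210 J.
Q = ΔU + W = nCpΔT = -11500 J.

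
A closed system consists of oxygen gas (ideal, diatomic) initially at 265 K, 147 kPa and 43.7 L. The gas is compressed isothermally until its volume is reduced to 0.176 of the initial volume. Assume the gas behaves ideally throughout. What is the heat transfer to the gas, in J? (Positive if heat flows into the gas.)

-11200 J

n = P₁V₁/(RT₁) = 147×43.7/(8.314×265) = 2.92 mol.
Isothermal: T stays 265 K; PV = const ⇒ V₂ = 7.69 L, P₂ = 835 kPa.
ΔU = 0 (ideal gas, T constant).
W = nRT ln(V₂/V₁) = 2.92×8.314×265×ln(0.176) = -11200 J.
Q = ΔU + W = -11200 J.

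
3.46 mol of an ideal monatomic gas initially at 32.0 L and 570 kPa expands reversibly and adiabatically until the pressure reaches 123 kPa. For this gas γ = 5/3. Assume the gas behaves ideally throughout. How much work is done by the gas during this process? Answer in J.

12500 J

T₁ = P₁V₁/(nR) = 570×32.0/(3.46×8.314) = 634 K.
Adiabatic: T₂/T₁ = (P₂/P₁)^((γ−1)/γ) ⇒ T₂ = 634×(0.216)^0.400 = 343 K; V₂ = 80.3 L.
ΔU = nCvΔT = 3.46×12.5×(343−634) = -12500 J.
Q = 0 for an adiabatic process, so W = −ΔU = 12500 J.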